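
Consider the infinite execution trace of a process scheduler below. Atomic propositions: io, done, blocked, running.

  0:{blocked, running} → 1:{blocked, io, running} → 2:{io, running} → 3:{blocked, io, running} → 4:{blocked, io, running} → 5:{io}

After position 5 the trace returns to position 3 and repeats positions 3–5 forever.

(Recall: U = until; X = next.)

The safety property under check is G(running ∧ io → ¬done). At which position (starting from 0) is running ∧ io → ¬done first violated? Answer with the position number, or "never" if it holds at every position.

running ∧ io → ¬done holds at every position 0..5, and those are all the positions the trace ever visits, so the invariant G(running ∧ io → ¬done) is never violated.

never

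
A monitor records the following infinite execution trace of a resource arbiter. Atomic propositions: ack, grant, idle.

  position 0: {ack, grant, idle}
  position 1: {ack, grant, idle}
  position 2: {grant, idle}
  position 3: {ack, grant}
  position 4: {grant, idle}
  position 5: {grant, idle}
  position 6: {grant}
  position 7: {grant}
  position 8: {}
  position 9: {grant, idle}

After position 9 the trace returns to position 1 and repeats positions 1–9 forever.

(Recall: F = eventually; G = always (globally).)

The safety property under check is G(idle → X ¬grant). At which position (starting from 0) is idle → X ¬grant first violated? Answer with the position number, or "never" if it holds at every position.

At position 0 the labels are {ack, grant, idle} and the next position 1 has {ack, grant, idle}, so idle → X ¬grant is false there. This is the first violation.

0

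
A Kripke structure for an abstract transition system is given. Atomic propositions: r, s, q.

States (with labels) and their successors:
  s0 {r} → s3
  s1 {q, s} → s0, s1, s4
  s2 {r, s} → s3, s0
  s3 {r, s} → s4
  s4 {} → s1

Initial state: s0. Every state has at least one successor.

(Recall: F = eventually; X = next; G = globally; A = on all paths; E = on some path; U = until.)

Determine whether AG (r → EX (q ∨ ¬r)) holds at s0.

Violated

States satisfying r → EX (q ∨ ¬r): {s1, s3, s4}.
States satisfying AG (r → EX (q ∨ ¬r)): ∅.
s0 is reachable from s0 and violates r → EX (q ∨ ¬r), so AG fails at s0.
s0 ∉ Sat(AG (r → EX (q ∨ ¬r))).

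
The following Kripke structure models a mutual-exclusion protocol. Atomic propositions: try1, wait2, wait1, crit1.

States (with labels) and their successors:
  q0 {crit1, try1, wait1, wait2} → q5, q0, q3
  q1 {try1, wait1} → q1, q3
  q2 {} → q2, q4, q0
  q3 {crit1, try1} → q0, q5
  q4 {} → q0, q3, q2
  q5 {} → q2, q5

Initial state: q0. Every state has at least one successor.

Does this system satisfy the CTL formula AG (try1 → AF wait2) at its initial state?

States satisfying try1 → AF wait2: {q0, q2, q4, q5}.
States satisfying AG (try1 → AF wait2): ∅.
q3 is reachable from q0 and violates try1 → AF wait2, so AG fails at q0.
q0 ∉ Sat(AG (try1 → AF wait2)).

Does not hold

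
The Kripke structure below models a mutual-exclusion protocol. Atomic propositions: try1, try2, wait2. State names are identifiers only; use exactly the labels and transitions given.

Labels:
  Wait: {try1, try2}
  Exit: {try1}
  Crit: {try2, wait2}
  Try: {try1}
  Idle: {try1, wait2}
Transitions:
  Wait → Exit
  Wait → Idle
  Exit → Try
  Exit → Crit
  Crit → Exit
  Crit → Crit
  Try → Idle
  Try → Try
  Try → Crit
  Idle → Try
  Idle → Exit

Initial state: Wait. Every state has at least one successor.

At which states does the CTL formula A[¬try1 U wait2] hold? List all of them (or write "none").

States satisfying ¬try1: {Crit}.
States satisfying wait2: {Crit, Idle}.
States satisfying A[¬try1 U wait2]: {Crit, Idle}.

{Crit, Idle}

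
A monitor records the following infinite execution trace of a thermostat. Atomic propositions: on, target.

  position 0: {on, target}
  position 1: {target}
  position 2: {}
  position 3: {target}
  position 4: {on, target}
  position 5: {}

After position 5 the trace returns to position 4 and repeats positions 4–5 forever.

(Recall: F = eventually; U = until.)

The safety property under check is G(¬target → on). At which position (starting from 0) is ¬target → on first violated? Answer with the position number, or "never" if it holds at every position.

Check ¬target → on at each position in order: 0 ✓, 1 ✓.
At position 2 the labels are {}, so ¬target → on is false there. This is the first violation.

2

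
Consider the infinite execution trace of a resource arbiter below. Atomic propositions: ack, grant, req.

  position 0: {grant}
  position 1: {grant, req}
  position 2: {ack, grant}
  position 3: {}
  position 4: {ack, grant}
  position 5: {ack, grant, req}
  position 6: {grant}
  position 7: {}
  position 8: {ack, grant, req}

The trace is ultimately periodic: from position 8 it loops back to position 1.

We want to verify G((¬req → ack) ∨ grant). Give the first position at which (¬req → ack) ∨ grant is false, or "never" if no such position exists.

3

Check (¬req → ack) ∨ grant at each position in order: 0 ✓, 1 ✓, 2 ✓.
At position 3 the labels are {}, so (¬req → ack) ∨ grant is false there. This is the first violation.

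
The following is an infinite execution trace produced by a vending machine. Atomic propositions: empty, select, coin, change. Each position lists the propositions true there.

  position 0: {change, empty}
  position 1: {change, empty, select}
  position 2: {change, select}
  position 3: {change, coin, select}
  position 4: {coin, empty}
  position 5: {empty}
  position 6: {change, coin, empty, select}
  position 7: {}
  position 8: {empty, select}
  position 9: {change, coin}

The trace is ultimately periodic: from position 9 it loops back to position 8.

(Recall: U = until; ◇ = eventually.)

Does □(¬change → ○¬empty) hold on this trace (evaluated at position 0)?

Violated

¬change → ○¬empty must hold at every position from 0 onward. It fails at position 4, so □(¬change → ○¬empty) is false.
Positions where ¬change holds: 4, 5, 7, 8.
Check ○¬empty at each: 4→fails, 5→fails, 7→fails, 8→ok.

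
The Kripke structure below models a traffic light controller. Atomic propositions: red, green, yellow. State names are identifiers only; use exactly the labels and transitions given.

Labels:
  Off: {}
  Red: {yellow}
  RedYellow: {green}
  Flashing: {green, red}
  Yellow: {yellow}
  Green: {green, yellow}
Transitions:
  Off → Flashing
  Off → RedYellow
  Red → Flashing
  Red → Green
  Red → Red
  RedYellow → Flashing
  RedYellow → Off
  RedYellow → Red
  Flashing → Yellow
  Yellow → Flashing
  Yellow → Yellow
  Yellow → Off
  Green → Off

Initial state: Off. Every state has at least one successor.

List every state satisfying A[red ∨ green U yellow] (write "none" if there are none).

{Red, Flashing, Yellow, Green}

States satisfying red ∨ green: {RedYellow, Flashing, Green}.
States satisfying yellow: {Red, Yellow, Green}.
States satisfying A[red ∨ green U yellow]: {Red, Flashing, Yellow, Green}.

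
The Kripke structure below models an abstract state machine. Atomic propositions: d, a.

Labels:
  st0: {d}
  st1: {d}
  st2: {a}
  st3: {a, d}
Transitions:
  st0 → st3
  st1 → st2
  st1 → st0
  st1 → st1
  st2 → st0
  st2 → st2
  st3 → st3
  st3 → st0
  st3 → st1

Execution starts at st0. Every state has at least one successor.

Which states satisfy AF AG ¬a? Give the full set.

States satisfying AG ¬a: ∅.
States satisfying AF AG ¬a: ∅.

none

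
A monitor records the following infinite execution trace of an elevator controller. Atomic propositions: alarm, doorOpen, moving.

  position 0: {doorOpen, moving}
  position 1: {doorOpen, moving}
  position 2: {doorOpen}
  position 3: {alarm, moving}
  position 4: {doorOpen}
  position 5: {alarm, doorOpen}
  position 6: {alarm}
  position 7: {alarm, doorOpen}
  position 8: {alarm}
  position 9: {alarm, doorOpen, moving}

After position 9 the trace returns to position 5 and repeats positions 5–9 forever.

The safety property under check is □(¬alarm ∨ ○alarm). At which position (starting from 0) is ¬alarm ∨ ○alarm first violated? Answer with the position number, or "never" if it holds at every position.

Check ¬alarm ∨ ○alarm at each position in order: 0 ✓, 1 ✓, 2 ✓.
At position 3 the labels are {alarm, moving} and the next position 4 has {doorOpen}, so ¬alarm ∨ ○alarm is false there. This is the first violation.

3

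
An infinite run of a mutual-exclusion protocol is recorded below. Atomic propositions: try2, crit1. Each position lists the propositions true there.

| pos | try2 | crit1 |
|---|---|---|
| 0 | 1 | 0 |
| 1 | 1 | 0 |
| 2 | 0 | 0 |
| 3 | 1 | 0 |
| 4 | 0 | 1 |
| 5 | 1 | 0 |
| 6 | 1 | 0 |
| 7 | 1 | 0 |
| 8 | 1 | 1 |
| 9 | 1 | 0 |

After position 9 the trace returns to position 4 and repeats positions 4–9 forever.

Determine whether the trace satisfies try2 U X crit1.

Walking from position 0: at position 2, X crit1 has not yet held and try2 fails, so try2 U X crit1 is false.

Violated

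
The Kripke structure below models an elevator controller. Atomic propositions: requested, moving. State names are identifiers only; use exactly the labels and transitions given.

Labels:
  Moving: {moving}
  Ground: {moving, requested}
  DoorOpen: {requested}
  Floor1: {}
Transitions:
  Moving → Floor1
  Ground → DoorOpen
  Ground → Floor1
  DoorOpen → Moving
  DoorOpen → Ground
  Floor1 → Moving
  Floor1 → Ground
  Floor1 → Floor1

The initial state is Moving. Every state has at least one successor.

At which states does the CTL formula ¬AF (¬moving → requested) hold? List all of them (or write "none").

{Floor1}

States satisfying ¬moving → requested: {Moving, Ground, DoorOpen}.
States satisfying AF (¬moving → requested): {Moving, Ground, DoorOpen}.
States satisfying ¬AF (¬moving → requested): {Floor1}.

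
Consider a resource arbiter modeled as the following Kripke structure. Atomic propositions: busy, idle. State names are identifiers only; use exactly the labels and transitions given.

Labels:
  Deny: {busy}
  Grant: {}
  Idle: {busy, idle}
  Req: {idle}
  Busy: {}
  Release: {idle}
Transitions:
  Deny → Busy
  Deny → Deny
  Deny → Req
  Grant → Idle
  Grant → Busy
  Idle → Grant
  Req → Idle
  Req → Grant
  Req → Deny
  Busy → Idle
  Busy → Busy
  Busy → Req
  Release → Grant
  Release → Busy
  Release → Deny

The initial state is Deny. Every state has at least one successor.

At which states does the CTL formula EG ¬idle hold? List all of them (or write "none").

States satisfying ¬idle: {Deny, Grant, Busy}.
States satisfying EG ¬idle: {Deny, Grant, Busy}.

{Deny, Grant, Busy}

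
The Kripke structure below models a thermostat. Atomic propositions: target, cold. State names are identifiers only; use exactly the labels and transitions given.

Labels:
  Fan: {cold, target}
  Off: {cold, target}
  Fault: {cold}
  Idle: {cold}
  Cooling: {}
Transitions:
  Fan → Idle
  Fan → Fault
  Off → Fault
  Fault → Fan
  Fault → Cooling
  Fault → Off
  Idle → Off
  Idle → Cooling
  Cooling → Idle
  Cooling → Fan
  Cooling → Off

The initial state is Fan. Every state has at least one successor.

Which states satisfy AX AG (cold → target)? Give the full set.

none

States satisfying AG (cold → target): ∅.
States satisfying AX AG (cold → target): ∅.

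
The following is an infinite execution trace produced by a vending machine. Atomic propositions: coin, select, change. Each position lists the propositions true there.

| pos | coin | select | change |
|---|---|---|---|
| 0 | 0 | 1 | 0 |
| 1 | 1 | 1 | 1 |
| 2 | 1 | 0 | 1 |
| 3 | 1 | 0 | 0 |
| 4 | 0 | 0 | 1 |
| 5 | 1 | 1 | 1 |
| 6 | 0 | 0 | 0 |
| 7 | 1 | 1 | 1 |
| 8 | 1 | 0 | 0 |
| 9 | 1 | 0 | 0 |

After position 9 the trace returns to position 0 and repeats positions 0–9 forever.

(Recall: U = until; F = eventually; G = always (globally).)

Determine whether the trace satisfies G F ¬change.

F ¬change holds at every position 0..9, and those are all positions ever visited, so G F ¬change holds.

Holds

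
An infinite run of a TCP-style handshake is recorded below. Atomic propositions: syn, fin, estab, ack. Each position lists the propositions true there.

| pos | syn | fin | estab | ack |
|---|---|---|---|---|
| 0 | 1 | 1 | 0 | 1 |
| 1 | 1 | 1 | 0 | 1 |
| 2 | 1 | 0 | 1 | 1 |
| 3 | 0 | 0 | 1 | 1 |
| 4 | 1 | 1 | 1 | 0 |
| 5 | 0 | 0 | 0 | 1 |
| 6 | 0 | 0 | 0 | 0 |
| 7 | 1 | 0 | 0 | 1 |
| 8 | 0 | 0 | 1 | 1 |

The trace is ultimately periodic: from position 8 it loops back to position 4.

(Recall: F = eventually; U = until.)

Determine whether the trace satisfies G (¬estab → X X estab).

Does not hold

¬estab → X X estab must hold at every position from 0 onward. It fails at position 5, so G (¬estab → X X estab) is false.
Positions where ¬estab holds: 0, 1, 5, 6, 7.
Check X X estab at each: 0→ok, 1→ok, 5→fails, 6→ok, 7→ok.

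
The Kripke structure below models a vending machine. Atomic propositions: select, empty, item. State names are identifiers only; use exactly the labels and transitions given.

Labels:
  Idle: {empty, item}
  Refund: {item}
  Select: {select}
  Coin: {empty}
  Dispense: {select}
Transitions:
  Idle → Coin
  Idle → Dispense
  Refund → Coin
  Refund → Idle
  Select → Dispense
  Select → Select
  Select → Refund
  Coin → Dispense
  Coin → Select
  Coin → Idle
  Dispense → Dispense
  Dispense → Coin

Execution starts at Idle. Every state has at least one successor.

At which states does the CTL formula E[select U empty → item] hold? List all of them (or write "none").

States satisfying select: {Select, Dispense}.
States satisfying empty → item: {Idle, Refund, Select, Dispense}.
States satisfying E[select U empty → item]: {Idle, Refund, Select, Dispense}.

{Idle, Refund, Select, Dispense}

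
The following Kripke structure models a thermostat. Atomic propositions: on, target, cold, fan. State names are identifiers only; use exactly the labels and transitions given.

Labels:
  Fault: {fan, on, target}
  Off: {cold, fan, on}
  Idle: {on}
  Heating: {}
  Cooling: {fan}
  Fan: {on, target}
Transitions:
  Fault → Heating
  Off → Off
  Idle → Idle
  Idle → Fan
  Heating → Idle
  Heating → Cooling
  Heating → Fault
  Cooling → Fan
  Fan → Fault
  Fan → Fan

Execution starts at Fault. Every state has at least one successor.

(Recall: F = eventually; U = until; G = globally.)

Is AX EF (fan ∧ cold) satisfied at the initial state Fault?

No

States satisfying EF (fan ∧ cold): {Off}.
States satisfying AX EF (fan ∧ cold): {Off}.
Fault ∉ Sat(AX EF (fan ∧ cold)).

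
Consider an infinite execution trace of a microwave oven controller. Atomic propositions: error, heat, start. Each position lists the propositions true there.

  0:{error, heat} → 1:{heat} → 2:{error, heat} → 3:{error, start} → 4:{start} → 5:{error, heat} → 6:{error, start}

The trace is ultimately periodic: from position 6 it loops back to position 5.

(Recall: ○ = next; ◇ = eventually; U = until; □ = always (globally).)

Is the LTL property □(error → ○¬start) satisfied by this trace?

error → ○¬start must hold at every position from 0 onward. It fails at position 2, so □(error → ○¬start) is false.
Positions where error holds: 0, 2, 3, 5, 6.
Check ○¬start at each: 0→ok, 2→fails, 3→fails, 5→fails, 6→ok.

No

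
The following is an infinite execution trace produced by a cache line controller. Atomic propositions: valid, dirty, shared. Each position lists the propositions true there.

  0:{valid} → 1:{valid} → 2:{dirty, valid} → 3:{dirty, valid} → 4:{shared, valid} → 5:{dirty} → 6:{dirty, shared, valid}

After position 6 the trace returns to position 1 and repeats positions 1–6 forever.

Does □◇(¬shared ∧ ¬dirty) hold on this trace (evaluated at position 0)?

◇(¬shared ∧ ¬dirty) holds at every position 0..6, and those are all positions ever visited, so □◇(¬shared ∧ ¬dirty) holds.

Satisfied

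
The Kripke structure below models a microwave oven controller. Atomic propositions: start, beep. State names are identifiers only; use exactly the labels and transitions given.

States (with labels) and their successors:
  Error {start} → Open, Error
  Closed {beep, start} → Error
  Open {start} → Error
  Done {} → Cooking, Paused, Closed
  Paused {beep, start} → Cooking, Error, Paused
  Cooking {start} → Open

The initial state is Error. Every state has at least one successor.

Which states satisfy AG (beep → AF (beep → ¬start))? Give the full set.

{Error, Closed, Open, Cooking}

States satisfying beep → AF (beep → ¬start): {Error, Closed, Open, Done, Cooking}.
States satisfying AG (beep → AF (beep → ¬start)): {Error, Closed, Open, Cooking}.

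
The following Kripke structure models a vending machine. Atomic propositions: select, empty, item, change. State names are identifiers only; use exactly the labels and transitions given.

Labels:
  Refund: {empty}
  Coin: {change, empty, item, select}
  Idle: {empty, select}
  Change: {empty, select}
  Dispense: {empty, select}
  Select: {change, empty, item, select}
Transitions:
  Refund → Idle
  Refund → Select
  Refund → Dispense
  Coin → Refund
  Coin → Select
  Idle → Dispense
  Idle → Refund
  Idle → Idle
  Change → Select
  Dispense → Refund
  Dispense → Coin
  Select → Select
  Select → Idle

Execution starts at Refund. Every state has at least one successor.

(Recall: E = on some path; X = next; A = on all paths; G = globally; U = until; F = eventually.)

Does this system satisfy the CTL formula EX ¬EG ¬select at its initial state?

States satisfying ¬EG ¬select: {Refund, Coin, Idle, Change, Dispense, Select}.
States satisfying EX ¬EG ¬select: {Refund, Coin, Idle, Change, Dispense, Select}.
Refund ∈ Sat(EX ¬EG ¬select).

Yes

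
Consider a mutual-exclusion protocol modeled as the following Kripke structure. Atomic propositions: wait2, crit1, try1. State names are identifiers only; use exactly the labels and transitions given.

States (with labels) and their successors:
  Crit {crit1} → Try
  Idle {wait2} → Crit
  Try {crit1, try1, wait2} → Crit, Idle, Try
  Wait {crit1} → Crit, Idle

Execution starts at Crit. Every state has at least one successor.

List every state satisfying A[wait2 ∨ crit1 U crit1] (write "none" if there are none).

States satisfying wait2 ∨ crit1: {Crit, Idle, Try, Wait}.
States satisfying crit1: {Crit, Try, Wait}.
States satisfying A[wait2 ∨ crit1 U crit1]: {Crit, Idle, Try, Wait}.

{Crit, Idle, Try, Wait}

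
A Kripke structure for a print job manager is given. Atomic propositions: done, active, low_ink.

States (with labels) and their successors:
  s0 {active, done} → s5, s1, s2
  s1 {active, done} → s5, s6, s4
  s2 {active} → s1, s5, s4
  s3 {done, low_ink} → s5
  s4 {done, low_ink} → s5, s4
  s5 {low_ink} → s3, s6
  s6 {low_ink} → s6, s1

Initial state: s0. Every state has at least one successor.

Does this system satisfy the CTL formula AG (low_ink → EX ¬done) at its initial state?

Yes

States satisfying low_ink → EX ¬done: {s0, s1, s2, s3, s4, s5, s6}.
States satisfying AG (low_ink → EX ¬done): {s0, s1, s2, s3, s4, s5, s6}.
Every state reachable from s0 satisfies low_ink → EX ¬done.
s0 ∈ Sat(AG (low_ink → EX ¬done)).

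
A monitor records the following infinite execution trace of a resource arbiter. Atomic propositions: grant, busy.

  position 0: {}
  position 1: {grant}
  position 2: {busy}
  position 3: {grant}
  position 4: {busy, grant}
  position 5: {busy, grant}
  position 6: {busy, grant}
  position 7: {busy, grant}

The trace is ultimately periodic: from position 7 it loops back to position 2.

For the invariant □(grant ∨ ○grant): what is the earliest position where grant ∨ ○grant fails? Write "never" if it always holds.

never

grant ∨ ○grant holds at every position 0..7, and those are all the positions the trace ever visits, so the invariant □(grant ∨ ○grant) is never violated.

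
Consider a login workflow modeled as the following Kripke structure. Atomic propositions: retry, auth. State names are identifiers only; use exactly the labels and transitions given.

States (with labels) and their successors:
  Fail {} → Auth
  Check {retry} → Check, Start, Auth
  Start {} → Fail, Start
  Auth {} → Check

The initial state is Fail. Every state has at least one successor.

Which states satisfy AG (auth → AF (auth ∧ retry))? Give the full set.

States satisfying auth → AF (auth ∧ retry): {Fail, Check, Start, Auth}.
States satisfying AG (auth → AF (auth ∧ retry)): {Fail, Check, Start, Auth}.

{Fail, Check, Start, Auth}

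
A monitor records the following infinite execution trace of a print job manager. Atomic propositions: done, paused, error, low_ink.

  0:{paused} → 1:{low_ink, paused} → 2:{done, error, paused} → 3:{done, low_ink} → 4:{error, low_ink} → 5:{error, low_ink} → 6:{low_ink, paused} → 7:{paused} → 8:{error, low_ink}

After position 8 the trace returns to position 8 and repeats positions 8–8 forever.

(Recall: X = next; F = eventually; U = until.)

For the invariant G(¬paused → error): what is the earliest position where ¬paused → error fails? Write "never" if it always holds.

3

Check ¬paused → error at each position in order: 0 ✓, 1 ✓, 2 ✓.
At position 3 the labels are {done, low_ink}, so ¬paused → error is false there. This is the first violation.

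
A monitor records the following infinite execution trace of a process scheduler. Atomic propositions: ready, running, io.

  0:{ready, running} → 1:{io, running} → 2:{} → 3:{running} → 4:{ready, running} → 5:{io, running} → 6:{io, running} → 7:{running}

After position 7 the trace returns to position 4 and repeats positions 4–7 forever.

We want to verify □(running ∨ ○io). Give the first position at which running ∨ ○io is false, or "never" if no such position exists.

2

Check running ∨ ○io at each position in order: 0 ✓, 1 ✓.
At position 2 the labels are {} and the next position 3 has {running}, so running ∨ ○io is false there. This is the first violation.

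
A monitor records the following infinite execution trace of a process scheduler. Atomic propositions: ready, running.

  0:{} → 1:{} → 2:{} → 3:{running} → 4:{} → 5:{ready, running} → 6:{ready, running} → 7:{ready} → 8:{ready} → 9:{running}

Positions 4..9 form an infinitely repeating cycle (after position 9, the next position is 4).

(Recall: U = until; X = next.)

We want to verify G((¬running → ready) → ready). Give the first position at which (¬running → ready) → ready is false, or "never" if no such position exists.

3

Check (¬running → ready) → ready at each position in order: 0 ✓, 1 ✓, 2 ✓.
At position 3 the labels are {running}, so (¬running → ready) → ready is false there. This is the first violation.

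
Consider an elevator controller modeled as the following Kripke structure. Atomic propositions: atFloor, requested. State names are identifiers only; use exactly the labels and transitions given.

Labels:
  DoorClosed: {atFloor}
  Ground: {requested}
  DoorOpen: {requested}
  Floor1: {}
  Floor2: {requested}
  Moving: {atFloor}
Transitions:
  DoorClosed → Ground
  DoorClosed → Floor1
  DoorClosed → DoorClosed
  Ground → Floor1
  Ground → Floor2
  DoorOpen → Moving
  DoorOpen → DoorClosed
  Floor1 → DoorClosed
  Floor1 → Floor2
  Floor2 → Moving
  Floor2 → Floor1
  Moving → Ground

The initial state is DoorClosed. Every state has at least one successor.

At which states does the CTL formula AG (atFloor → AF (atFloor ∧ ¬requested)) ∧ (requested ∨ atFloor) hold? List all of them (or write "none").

States satisfying atFloor → AF (atFloor ∧ ¬requested): {DoorClosed, Ground, DoorOpen, Floor1, Floor2, Moving}.
States satisfying AG (atFloor → AF (atFloor ∧ ¬requested)): {DoorClosed, Ground, DoorOpen, Floor1, Floor2, Moving}.
States satisfying requested ∨ atFloor: {DoorClosed, Ground, DoorOpen, Floor2, Moving}.
States satisfying AG (atFloor → AF (atFloor ∧ ¬requested)) ∧ (requested ∨ atFloor): {DoorClosed, Ground, DoorOpen, Floor2, Moving}.

{DoorClosed, Ground, DoorOpen, Floor2, Moving}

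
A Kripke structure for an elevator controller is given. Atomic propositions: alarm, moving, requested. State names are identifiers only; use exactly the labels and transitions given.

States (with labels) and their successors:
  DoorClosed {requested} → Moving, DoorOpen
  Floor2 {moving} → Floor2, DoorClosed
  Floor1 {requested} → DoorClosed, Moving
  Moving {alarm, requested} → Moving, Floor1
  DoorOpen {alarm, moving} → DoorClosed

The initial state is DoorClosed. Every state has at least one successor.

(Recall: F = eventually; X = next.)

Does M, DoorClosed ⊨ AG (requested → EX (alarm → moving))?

Satisfied

States satisfying requested → EX (alarm → moving): {DoorClosed, Floor2, Floor1, Moving, DoorOpen}.
States satisfying AG (requested → EX (alarm → moving)): {DoorClosed, Floor2, Floor1, Moving, DoorOpen}.
Every state reachable from DoorClosed satisfies requested → EX (alarm → moving).
DoorClosed ∈ Sat(AG (requested → EX (alarm → moving))).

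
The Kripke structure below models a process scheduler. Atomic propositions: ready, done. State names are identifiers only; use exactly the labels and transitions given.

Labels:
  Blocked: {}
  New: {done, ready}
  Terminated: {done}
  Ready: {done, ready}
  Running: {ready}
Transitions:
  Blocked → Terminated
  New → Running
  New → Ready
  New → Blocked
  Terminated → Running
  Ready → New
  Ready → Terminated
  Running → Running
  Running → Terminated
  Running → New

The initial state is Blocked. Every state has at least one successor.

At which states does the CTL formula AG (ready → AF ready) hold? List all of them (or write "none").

States satisfying ready → AF ready: {Blocked, New, Terminated, Ready, Running}.
States satisfying AG (ready → AF ready): {Blocked, New, Terminated, Ready, Running}.

{Blocked, New, Terminated, Ready, Running}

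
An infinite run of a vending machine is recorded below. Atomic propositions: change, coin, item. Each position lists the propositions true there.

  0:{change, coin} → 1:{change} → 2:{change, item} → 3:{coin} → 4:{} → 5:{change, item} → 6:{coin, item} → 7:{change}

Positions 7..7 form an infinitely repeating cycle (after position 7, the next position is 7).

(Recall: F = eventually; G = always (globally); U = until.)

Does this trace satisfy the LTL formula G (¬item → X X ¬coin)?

Does not hold

¬item → X X ¬coin must hold at every position from 0 onward. It fails at position 1, so G (¬item → X X ¬coin) is false.
Positions where ¬item holds: 0, 1, 3, 4, 7.
Check X X ¬coin at each: 0→ok, 1→fails, 3→ok, 4→fails, 7→ok.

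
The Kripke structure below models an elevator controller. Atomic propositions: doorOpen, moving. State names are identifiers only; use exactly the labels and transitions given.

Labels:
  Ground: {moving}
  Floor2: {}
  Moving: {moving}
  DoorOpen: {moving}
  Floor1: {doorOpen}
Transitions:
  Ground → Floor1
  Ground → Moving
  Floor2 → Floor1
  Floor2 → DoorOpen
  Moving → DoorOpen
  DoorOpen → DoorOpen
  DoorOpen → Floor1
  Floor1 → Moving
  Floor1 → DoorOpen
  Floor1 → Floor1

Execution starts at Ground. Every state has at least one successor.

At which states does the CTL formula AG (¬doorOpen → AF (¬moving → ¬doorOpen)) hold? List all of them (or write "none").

{Ground, Floor2, Moving, DoorOpen, Floor1}

States satisfying ¬doorOpen → AF (¬moving → ¬doorOpen): {Ground, Floor2, Moving, DoorOpen, Floor1}.
States satisfying AG (¬doorOpen → AF (¬moving → ¬doorOpen)): {Ground, Floor2, Moving, DoorOpen, Floor1}.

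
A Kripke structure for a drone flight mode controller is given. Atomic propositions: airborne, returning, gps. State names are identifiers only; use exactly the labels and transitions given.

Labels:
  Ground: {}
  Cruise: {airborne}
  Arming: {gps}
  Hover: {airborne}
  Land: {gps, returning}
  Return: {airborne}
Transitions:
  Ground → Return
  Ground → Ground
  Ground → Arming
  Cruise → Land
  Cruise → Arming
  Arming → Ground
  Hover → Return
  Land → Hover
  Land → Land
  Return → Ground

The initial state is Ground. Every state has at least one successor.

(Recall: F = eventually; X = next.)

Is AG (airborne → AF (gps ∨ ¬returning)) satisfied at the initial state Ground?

Holds

States satisfying airborne → AF (gps ∨ ¬returning): {Ground, Cruise, Arming, Hover, Land, Return}.
States satisfying AG (airborne → AF (gps ∨ ¬returning)): {Ground, Cruise, Arming, Hover, Land, Return}.
Every state reachable from Ground satisfies airborne → AF (gps ∨ ¬returning).
Ground ∈ Sat(AG (airborne → AF (gps ∨ ¬returning))).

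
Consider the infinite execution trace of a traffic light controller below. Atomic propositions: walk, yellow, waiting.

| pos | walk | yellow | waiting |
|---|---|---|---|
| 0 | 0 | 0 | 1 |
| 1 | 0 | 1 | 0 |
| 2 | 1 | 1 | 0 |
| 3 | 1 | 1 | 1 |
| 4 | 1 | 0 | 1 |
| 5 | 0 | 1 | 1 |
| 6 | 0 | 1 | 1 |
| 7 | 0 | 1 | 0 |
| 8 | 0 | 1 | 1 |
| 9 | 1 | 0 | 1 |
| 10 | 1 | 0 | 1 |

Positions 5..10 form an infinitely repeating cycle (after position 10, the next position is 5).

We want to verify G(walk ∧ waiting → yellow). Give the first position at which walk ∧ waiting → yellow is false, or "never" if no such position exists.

Check walk ∧ waiting → yellow at each position in order: 0 ✓, 1 ✓, 2 ✓, 3 ✓.
At position 4 the labels are {waiting, walk}, so walk ∧ waiting → yellow is false there. This is the first violation.

4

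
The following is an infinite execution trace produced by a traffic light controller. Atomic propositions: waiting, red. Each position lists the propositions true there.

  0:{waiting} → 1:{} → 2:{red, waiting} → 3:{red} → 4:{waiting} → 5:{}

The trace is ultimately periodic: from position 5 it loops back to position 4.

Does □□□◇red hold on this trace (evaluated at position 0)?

Violated

□□◇red must hold at every position from 0 onward. It fails at position 0, so □□□◇red is false.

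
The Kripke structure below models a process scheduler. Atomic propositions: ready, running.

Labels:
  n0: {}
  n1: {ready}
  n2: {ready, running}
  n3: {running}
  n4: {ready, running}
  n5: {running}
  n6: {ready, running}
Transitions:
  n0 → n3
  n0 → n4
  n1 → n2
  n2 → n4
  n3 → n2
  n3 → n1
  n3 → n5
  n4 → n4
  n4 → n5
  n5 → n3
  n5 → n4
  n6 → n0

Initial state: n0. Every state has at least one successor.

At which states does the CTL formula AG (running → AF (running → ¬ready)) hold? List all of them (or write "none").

none

States satisfying running → AF (running → ¬ready): {n0, n1, n3, n5, n6}.
States satisfying AG (running → AF (running → ¬ready)): ∅.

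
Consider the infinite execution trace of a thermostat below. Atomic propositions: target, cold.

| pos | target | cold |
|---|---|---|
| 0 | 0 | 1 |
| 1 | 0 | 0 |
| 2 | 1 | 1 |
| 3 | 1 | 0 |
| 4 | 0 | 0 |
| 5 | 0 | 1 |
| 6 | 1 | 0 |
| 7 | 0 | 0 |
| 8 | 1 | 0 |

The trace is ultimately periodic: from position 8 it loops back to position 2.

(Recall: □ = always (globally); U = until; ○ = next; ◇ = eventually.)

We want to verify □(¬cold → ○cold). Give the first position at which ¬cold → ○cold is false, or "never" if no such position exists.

Check ¬cold → ○cold at each position in order: 0 ✓, 1 ✓, 2 ✓.
At position 3 the labels are {target} and the next position 4 has {}, so ¬cold → ○cold is false there. This is the first violation.

3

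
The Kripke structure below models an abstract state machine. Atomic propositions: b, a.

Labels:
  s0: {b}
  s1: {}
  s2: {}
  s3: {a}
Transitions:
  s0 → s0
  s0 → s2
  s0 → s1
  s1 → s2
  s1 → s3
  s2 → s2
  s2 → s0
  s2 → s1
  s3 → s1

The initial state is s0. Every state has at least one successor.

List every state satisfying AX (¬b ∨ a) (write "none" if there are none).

States satisfying ¬b ∨ a: {s1, s2, s3}.
States satisfying AX (¬b ∨ a): {s1, s3}.

{s1, s3}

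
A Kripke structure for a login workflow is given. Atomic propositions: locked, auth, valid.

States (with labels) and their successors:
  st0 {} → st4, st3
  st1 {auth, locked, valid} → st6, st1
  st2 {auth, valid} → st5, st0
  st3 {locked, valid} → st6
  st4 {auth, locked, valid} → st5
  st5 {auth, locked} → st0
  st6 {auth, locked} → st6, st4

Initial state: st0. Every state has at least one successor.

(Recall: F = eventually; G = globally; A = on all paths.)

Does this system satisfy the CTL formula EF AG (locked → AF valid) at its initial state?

No

States satisfying AG (locked → AF valid): ∅.
States satisfying EF AG (locked → AF valid): ∅.
No suitable path/successor from st0 witnesses the formula.
st0 ∉ Sat(EF AG (locked → AF valid)).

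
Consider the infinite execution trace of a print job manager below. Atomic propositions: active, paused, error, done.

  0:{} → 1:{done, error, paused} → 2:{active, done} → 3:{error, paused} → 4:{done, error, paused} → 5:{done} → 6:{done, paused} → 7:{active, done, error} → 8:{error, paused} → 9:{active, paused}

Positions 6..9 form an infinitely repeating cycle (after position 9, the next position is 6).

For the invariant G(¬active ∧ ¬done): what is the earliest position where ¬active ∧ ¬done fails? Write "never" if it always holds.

Check ¬active ∧ ¬done at each position in order: 0 ✓.
At position 1 the labels are {done, error, paused}, so ¬active ∧ ¬done is false there. This is the first violation.

1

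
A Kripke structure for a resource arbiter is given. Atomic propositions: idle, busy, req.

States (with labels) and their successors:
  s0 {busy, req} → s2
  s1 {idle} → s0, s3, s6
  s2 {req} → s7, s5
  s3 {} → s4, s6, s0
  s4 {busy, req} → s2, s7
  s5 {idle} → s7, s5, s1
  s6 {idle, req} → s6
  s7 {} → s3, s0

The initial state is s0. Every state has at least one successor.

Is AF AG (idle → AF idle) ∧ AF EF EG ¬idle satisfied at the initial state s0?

States satisfying AG (idle → AF idle): {s0, s1, s2, s3, s4, s5, s6, s7}.
States satisfying AF AG (idle → AF idle): {s0, s1, s2, s3, s4, s5, s6, s7}.
States satisfying EF EG ¬idle: {s0, s1, s2, s3, s4, s5, s7}.
States satisfying AF EF EG ¬idle: {s0, s1, s2, s3, s4, s5, s7}.
States satisfying AF AG (idle → AF idle) ∧ AF EF EG ¬idle: {s0, s1, s2, s3, s4, s5, s7}.
s0 ∈ Sat(AF AG (idle → AF idle) ∧ AF EF EG ¬idle).

Holds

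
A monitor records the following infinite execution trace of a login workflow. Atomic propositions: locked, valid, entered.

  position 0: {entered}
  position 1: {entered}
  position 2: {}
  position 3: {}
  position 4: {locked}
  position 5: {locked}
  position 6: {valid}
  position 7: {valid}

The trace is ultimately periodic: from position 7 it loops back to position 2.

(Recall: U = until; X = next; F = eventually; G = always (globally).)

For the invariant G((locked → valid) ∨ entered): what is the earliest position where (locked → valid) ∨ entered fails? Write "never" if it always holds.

4

Check (locked → valid) ∨ entered at each position in order: 0 ✓, 1 ✓, 2 ✓, 3 ✓.
At position 4 the labels are {locked}, so (locked → valid) ∨ entered is false there. This is the first violation.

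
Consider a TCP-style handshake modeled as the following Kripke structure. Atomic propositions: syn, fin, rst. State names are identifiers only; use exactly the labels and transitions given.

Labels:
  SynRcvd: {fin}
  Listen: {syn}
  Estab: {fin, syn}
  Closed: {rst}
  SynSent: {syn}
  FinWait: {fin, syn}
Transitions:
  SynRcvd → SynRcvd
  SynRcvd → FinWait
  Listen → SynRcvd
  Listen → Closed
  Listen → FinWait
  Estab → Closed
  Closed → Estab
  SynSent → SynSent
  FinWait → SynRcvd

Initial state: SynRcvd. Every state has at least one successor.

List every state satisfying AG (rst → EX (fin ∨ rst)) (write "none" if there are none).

States satisfying rst → EX (fin ∨ rst): {SynRcvd, Listen, Estab, Closed, SynSent, FinWait}.
States satisfying AG (rst → EX (fin ∨ rst)): {SynRcvd, Listen, Estab, Closed, SynSent, FinWait}.

{SynRcvd, Listen, Estab, Closed, SynSent, FinWait}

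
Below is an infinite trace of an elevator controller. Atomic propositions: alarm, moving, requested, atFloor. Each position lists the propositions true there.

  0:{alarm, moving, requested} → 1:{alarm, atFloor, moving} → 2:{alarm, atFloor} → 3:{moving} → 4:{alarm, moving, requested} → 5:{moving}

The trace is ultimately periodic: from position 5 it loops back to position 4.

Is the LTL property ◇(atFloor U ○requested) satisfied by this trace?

Holds

atFloor U ○requested holds at position 1, which is reachable from 0, so ◇(atFloor U ○requested) holds.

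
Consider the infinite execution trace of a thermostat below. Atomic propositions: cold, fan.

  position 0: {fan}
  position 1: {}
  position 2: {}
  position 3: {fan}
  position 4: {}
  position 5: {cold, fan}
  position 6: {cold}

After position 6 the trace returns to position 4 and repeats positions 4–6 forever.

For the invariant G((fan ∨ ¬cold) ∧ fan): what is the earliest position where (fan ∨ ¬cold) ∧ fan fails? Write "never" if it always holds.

Check (fan ∨ ¬cold) ∧ fan at each position in order: 0 ✓.
At position 1 the labels are {}, so (fan ∨ ¬cold) ∧ fan is false there. This is the first violation.

1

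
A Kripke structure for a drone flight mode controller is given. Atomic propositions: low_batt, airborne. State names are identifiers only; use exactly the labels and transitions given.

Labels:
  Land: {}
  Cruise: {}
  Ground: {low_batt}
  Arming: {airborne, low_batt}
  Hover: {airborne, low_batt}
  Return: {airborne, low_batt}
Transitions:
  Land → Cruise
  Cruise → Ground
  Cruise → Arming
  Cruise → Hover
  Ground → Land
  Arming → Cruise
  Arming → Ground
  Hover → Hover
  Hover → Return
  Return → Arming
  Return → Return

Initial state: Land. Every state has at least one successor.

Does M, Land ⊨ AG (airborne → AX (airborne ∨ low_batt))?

States satisfying airborne → AX (airborne ∨ low_batt): {Land, Cruise, Ground, Hover, Return}.
States satisfying AG (airborne → AX (airborne ∨ low_batt)): ∅.
Arming is reachable from Land and violates airborne → AX (airborne ∨ low_batt), so AG fails at Land.
Land ∉ Sat(AG (airborne → AX (airborne ∨ low_batt))).

No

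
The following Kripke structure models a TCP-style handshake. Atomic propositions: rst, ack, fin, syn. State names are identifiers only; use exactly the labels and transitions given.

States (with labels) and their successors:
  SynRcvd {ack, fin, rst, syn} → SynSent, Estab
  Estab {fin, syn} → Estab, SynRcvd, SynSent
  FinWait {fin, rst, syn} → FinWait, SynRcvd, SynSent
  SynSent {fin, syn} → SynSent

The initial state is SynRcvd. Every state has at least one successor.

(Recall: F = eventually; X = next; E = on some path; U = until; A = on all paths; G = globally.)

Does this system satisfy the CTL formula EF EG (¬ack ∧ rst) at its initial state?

Violated

States satisfying EG (¬ack ∧ rst): {FinWait}.
States satisfying EF EG (¬ack ∧ rst): {FinWait}.
No suitable path/successor from SynRcvd witnesses the formula.
SynRcvd ∉ Sat(EF EG (¬ack ∧ rst)).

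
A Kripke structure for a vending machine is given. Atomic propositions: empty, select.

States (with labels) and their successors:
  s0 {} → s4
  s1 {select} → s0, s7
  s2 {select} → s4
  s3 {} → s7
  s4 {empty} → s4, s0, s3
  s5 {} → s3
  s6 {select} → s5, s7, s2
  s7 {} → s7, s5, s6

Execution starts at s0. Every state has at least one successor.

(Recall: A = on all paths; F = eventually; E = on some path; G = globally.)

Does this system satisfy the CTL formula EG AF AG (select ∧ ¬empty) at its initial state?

No

States satisfying AF AG (select ∧ ¬empty): ∅.
States satisfying EG AF AG (select ∧ ¬empty): ∅.
No suitable path/successor from s0 witnesses the formula.
s0 ∉ Sat(EG AF AG (select ∧ ¬empty)).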